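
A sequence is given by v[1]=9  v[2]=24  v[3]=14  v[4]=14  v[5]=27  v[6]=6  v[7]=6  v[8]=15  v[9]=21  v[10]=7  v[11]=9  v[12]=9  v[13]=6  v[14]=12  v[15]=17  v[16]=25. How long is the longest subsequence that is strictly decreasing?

4

Let dp[i] be the longest strictly decreasing subsequence ending at i:
i:      1  2  3  4  5  6  7  8  9 10 11 12 13 14 15 16
v[i]:   9 24 14 14 27  6  6 15 21  7  9  9  6 12 17 25
dp:     1  1  2  2  1  3  3  2  2  3  3  3  4  3  3  2
Maximum is 4.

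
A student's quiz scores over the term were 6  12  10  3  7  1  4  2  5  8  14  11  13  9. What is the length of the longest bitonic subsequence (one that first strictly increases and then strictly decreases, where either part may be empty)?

inc[i] = longest strictly increasing subsequence ending at i; dec[i] = longest strictly decreasing subsequence starting at i:
i:      1  2  3  4  5  6  7  8  9 10 11 12 13 14
a[i]:   6 12 10  3  7  1  4  2  5  8 14 11 13  9
inc:    1  2  2  1  2  1  2  2  3  4  5  5  6  5
dec:    3  5  4  2  3  1  2  1  1  1  3  2  2  1
Best peak at i=11 (value 14): inc=5, dec=3, length 5+3−1 = 7.

7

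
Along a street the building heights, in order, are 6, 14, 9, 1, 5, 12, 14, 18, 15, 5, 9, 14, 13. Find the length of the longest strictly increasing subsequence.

5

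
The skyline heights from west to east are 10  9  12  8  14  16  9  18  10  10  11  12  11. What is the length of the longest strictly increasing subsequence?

5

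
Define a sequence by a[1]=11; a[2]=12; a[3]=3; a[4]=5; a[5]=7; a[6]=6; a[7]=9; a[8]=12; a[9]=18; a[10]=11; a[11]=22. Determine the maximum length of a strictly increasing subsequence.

7

Track the smallest tail for each achievable length (strict):
11 → extends → [11]
12 → extends → [11, 12]
3 → replaces 11 → [3, 12]
5 → replaces 12 → [3, 5]
7 → extends → [3, 5, 7]
6 → replaces 7 → [3, 5, 6]
9 → extends → [3, 5, 6, 9]
12 → extends → [3, 5, 6, 9, 12]
18 → extends → [3, 5, 6, 9, 12, 18]
11 → replaces 12 → [3, 5, 6, 9, 11, 18]
22 → extends → [3, 5, 6, 9, 11, 18, 22]
Seven tails, so the longest strictly increasing subsequence has length 7 (e.g. 3, 5, 7, 9, 12, 18, 22).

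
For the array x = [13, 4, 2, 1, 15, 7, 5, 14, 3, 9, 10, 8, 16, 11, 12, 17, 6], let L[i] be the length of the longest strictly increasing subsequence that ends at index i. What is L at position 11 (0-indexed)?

3

dp[i] = 1 + max{dp[j] : j<i, x[j]<x[i]} (or 1 if no such j):
i:      0  1  2  3  4  5  6  7  8  9 10 11 12 13 14 15 16
x[i]:  13  4  2  1 15  7  5 14  3  9 10  8 16 11 12 17  6
dp:     1  1  1  1  2  2  2  3  2  3  4  3  5  5  6  7  3
At index 11 the value is 3.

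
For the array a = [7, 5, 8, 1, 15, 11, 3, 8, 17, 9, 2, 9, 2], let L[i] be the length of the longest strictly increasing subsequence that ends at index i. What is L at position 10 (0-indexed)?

dp[i] = 1 + max{dp[j] : j<i, a[j]<a[i]} (or 1 if no such j):
i:      0  1  2  3  4  5  6  7  8  9 10 11 12
a[i]:   7  5  8  1 15 11  3  8 17  9  2  9  2
dp:     1  1  2  1  3  3  2  3  4  4  2  4  2
At index 10 the value is 2.

2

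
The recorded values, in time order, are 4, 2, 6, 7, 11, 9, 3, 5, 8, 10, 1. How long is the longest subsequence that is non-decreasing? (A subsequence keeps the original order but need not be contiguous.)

Track the smallest tail for each achievable length (allowing ties):
4 → extends → [4]
2 → replaces 4 → [2]
6 → extends → [2, 6]
7 → extends → [2, 6, 7]
11 → extends → [2, 6, 7, 11]
9 → replaces 11 → [2, 6, 7, 9]
3 → replaces 6 → [2, 3, 7, 9]
5 → replaces 7 → [2, 3, 5, 9]
8 → replaces 9 → [2, 3, 5, 8]
10 → extends → [2, 3, 5, 8, 10]
1 → replaces 2 → [1, 3, 5, 8, 10]
Five tails, so the longest non-decreasing subsequence has length 5 (e.g. 4, 6, 7, 9, 10).

5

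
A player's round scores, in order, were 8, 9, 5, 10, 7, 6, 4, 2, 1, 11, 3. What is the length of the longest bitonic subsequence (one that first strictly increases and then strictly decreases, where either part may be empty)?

inc[i] = longest strictly increasing subsequence ending at i; dec[i] = longest strictly decreasing subsequence starting at i:
i:      1  2  3  4  5  6  7  8  9 10 11
a[i]:   8  9  5 10  7  6  4  2  1 11  3
inc:    1  2  1  3  2  2  1  1  1  4  2
dec:    6  6  4  6  5  4  3  2  1  2  1
Best peak at i=4 (value 10): inc=3, dec=6, length 3+6−1 = 8.

8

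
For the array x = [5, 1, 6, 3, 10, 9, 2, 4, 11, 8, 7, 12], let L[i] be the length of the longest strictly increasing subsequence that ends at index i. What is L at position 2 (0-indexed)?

2

dp[i] = 1 + max{dp[j] : j<i, x[j]<x[i]} (or 1 if no such j):
i:      0  1  2  3  4  5  6  7  8  9 10 11
x[i]:   5  1  6  3 10  9  2  4 11  8  7 12
dp:     1  1  2  2  3  3  2  3  4  4  4  5
At index 2 the value is 2.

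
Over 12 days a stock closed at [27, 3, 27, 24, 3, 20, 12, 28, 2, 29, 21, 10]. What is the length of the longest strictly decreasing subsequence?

Let dp[i] be the longest strictly decreasing subsequence ending at i:
i:      1  2  3  4  5  6  7  8  9 10 11 12
a[i]:  27  3 27 24  3 20 12 28  2 29 21 10
dp:     1  2  1  2  3  3  4  1  5  1  3  5
Maximum is 5.

5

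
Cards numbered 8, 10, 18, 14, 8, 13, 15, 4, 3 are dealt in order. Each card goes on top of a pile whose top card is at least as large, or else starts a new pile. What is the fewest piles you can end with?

4

Place each on the leftmost legal pile:
8 → new pile 1 (tops now [8])
10 → new pile 2 (tops now [8, 10])
18 → new pile 3 (tops now [8, 10, 18])
14 → pile 3 (tops now [8, 10, 14])
8 → pile 1 (tops now [8, 10, 14])
13 → pile 3 (tops now [8, 10, 13])
15 → new pile 4 (tops now [8, 10, 13, 15])
4 → pile 1 (tops now [4, 10, 13, 15])
3 → pile 1 (tops now [3, 10, 13, 15])
Four piles.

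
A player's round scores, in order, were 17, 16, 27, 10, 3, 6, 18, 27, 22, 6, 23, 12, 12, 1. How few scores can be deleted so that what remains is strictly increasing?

9

Fewest deletions = n − (longest strictly increasing subsequence).
Patience tails:
17 → extends → [17]
16 → replaces 17 → [16]
27 → extends → [16, 27]
10 → replaces 16 → [10, 27]
3 → replaces 10 → [3, 27]
6 → replaces 27 → [3, 6]
18 → extends → [3, 6, 18]
27 → extends → [3, 6, 18, 27]
22 → replaces 27 → [3, 6, 18, 22]
6 → already a tail → [3, 6, 18, 22]
23 → extends → [3, 6, 18, 22, 23]
12 → replaces 18 → [3, 6, 12, 22, 23]
12 → already a tail → [3, 6, 12, 22, 23]
1 → replaces 3 → [1, 6, 12, 22, 23]
Longest strictly increasing subsequence has length 5, so deletions = 14 − 5 = 9.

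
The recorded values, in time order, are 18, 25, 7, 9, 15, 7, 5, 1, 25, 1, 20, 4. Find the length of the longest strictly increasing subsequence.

4

Track the smallest tail for each achievable length (strict):
18 → extends → [18]
25 → extends → [18, 25]
7 → replaces 18 → [7, 25]
9 → replaces 25 → [7, 9]
15 → extends → [7, 9, 15]
7 → already a tail → [7, 9, 15]
5 → replaces 7 → [5, 9, 15]
1 → replaces 5 → [1, 9, 15]
25 → extends → [1, 9, 15, 25]
1 → already a tail → [1, 9, 15, 25]
20 → replaces 25 → [1, 9, 15, 20]
4 → replaces 9 → [1, 4, 15, 20]
Four tails, so the longest strictly increasing subsequence has length 4 (e.g. 7, 9, 15, 25).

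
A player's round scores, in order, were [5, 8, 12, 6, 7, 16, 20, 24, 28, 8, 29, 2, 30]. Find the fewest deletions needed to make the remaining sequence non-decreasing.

Fewest deletions = n − (longest non-decreasing subsequence).
i:      1  2  3  4  5  6  7  8  9 10 11 12 13
a[i]:   5  8 12  6  7 16 20 24 28  8 29  2 30
dp:     1  2  3  2  3  4  5  6  7  4  8  1  9
max dp = 9, so deletions = 13 − 9 = 4.

4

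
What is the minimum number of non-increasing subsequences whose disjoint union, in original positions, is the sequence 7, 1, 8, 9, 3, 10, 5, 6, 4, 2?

4

Place each on the leftmost legal pile:
7 → new pile 1 (tops now [7])
1 → pile 1 (tops now [1])
8 → new pile 2 (tops now [1, 8])
9 → new pile 3 (tops now [1, 8, 9])
3 → pile 2 (tops now [1, 3, 9])
10 → new pile 4 (tops now [1, 3, 9, 10])
5 → pile 3 (tops now [1, 3, 5, 10])
6 → pile 4 (tops now [1, 3, 5, 6])
4 → pile 3 (tops now [1, 3, 4, 6])
2 → pile 2 (tops now [1, 2, 4, 6])
Four piles.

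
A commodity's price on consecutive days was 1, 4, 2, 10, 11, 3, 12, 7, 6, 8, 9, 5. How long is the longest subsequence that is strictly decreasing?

4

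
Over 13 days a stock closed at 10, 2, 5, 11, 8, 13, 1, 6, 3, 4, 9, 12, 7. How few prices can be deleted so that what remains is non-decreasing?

8

Fewest deletions = n − (longest non-decreasing subsequence).
Patience tails:
10 → extends → [10]
2 → replaces 10 → [2]
5 → extends → [2, 5]
11 → extends → [2, 5, 11]
8 → replaces 11 → [2, 5, 8]
13 → extends → [2, 5, 8, 13]
1 → replaces 2 → [1, 5, 8, 13]
6 → replaces 8 → [1, 5, 6, 13]
3 → replaces 5 → [1, 3, 6, 13]
4 → replaces 6 → [1, 3, 4, 13]
9 → replaces 13 → [1, 3, 4, 9]
12 → extends → [1, 3, 4, 9, 12]
7 → replaces 9 → [1, 3, 4, 7, 12]
Longest non-decreasing subsequence has length 5, so deletions = 13 − 5 = 8.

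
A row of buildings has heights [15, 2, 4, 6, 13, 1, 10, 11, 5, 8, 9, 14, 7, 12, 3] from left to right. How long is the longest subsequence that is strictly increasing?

6

Let dp[i] be the length of the longest such subsequence ending at index i:
i:      1  2  3  4  5  6  7  8  9 10 11 12 13 14 15
a[i]:  15  2  4  6 13  1 10 11  5  8  9 14  7 12  3
dp:     1  1  2  3  4  1  4  5  3  4  5  6  4  6  2
Maximum dp value is 6.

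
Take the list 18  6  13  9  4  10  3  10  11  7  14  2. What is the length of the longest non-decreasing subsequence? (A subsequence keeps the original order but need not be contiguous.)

6

Let dp[i] be the length of the longest such subsequence ending at index i:
i:      1  2  3  4  5  6  7  8  9 10 11 12
a[i]:  18  6 13  9  4 10  3 10 11  7 14  2
dp:     1  1  2  2  1  3  1  4  5  2  6  1
Maximum dp value is 6.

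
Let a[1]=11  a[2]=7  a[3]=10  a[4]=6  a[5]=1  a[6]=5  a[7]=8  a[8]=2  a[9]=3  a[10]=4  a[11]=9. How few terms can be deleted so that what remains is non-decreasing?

6

Fewest deletions = n − (longest non-decreasing subsequence).
i:      1  2  3  4  5  6  7  8  9 10 11
a[i]:  11  7 10  6  1  5  8  2  3  4  9
dp:     1  1  2  1  1  2  3  2  3  4  5
max dp = 5, so deletions = 11 − 5 = 6.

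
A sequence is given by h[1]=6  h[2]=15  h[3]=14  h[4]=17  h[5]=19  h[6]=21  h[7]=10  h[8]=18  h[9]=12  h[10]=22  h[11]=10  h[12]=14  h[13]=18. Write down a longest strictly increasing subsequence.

6, 15, 17, 19, 21, 22

Patience tails give the LIS length; then backtrack through the dp parents:
6 → extends → [6]
15 → extends → [6, 15]
14 → replaces 15 → [6, 14]
17 → extends → [6, 14, 17]
19 → extends → [6, 14, 17, 19]
21 → extends → [6, 14, 17, 19, 21]
10 → replaces 14 → [6, 10, 17, 19, 21]
18 → replaces 19 → [6, 10, 17, 18, 21]
12 → replaces 17 → [6, 10, 12, 18, 21]
22 → extends → [6, 10, 12, 18, 21, 22]
10 → already a tail → [6, 10, 12, 18, 21, 22]
14 → replaces 18 → [6, 10, 12, 14, 21, 22]
18 → replaces 21 → [6, 10, 12, 14, 18, 22]
Length 6; one witness is 6, 15, 17, 19, 21, 22.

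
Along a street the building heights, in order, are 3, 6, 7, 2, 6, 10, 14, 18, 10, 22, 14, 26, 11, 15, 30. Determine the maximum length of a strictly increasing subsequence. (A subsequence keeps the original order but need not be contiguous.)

Track the smallest tail for each achievable length (strict):
3 → extends → [3]
6 → extends → [3, 6]
7 → extends → [3, 6, 7]
2 → replaces 3 → [2, 6, 7]
6 → already a tail → [2, 6, 7]
10 → extends → [2, 6, 7, 10]
14 → extends → [2, 6, 7, 10, 14]
18 → extends → [2, 6, 7, 10, 14, 18]
10 → already a tail → [2, 6, 7, 10, 14, 18]
22 → extends → [2, 6, 7, 10, 14, 18, 22]
14 → already a tail → [2, 6, 7, 10, 14, 18, 22]
26 → extends → [2, 6, 7, 10, 14, 18, 22, 26]
11 → replaces 14 → [2, 6, 7, 10, 11, 18, 22, 26]
15 → replaces 18 → [2, 6, 7, 10, 11, 15, 22, 26]
30 → extends → [2, 6, 7, 10, 11, 15, 22, 26, 30]
Nine tails, so the longest strictly increasing subsequence has length 9 (e.g. 3, 6, 7, 10, 14, 18, 22, 26, 30).

9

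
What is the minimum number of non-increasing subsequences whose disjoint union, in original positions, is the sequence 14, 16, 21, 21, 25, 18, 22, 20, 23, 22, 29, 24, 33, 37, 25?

8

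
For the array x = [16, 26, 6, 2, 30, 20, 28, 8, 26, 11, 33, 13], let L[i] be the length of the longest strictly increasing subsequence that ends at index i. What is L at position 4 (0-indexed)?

dp[i] = 1 + max{dp[j] : j<i, x[j]<x[i]} (or 1 if no such j):
i:      0  1  2  3  4  5  6  7  8  9 10 11
x[i]:  16 26  6  2 30 20 28  8 26 11 33 13
dp:     1  2  1  1  3  2  3  2  3  3  4  4
At index 4 the value is 3.

3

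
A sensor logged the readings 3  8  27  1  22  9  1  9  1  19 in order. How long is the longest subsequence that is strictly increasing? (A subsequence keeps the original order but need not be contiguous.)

4

Let dp[i] be the length of the longest such subsequence ending at index i:
i:      1  2  3  4  5  6  7  8  9 10
a[i]:   3  8 27  1 22  9  1  9  1 19
dp:     1  2  3  1  3  3  1  3  1  4
Maximum dp value is 4.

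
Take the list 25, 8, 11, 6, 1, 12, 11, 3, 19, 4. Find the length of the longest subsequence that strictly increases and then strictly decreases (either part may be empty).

5

inc[i] = longest strictly increasing subsequence ending at i; dec[i] = longest strictly decreasing subsequence starting at i:
i:      1  2  3  4  5  6  7  8  9 10
a[i]:  25  8 11  6  1 12 11  3 19  4
inc:    1  1  2  1  1  3  2  2  4  3
dec:    4  3  3  2  1  3  2  1  2  1
Best peak at i=6 (value 12): inc=3, dec=3, length 3+3−1 = 5.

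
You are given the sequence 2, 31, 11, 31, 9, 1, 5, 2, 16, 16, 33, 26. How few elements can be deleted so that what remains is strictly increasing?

Fewest deletions = n − (longest strictly increasing subsequence).
i:      1  2  3  4  5  6  7  8  9 10 11 12
a[i]:   2 31 11 31  9  1  5  2 16 16 33 26
dp:     1  2  2  3  2  1  2  2  3  3  4  4
max dp = 4, so deletions = 12 − 4 = 8.

8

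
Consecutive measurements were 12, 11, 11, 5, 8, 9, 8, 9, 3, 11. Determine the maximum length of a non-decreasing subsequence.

5

Track the smallest tail for each achievable length (allowing ties):
12 → extends → [12]
11 → replaces 12 → [11]
11 → extends → [11, 11]
5 → replaces 11 → [5, 11]
8 → replaces 11 → [5, 8]
9 → extends → [5, 8, 9]
8 → replaces 9 → [5, 8, 8]
9 → extends → [5, 8, 8, 9]
3 → replaces 5 → [3, 8, 8, 9]
11 → extends → [3, 8, 8, 9, 11]
Five tails, so the longest non-decreasing subsequence has length 5 (e.g. 5, 8, 9, 9, 11).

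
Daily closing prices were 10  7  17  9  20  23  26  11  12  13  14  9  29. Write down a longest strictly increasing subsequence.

Patience tails give the LIS length; then backtrack through the dp parents:
10 → extends → [10]
7 → replaces 10 → [7]
17 → extends → [7, 17]
9 → replaces 17 → [7, 9]
20 → extends → [7, 9, 20]
23 → extends → [7, 9, 20, 23]
26 → extends → [7, 9, 20, 23, 26]
11 → replaces 20 → [7, 9, 11, 23, 26]
12 → replaces 23 → [7, 9, 11, 12, 26]
13 → replaces 26 → [7, 9, 11, 12, 13]
14 → extends → [7, 9, 11, 12, 13, 14]
9 → already a tail → [7, 9, 11, 12, 13, 14]
29 → extends → [7, 9, 11, 12, 13, 14, 29]
Length 7; one witness is 7, 9, 11, 12, 13, 14, 29.

7, 9, 11, 12, 13, 14, 29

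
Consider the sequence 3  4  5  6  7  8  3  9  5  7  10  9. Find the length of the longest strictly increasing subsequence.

Let dp[i] be the length of the longest such subsequence ending at index i:
i:      1  2  3  4  5  6  7  8  9 10 11 12
a[i]:   3  4  5  6  7  8  3  9  5  7 10  9
dp:     1  2  3  4  5  6  1  7  3  5  8  7
Maximum dp value is 8.

8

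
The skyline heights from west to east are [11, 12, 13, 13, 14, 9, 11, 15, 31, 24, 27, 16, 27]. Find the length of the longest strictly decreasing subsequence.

3

Negate each value so 'decreasing' becomes 'increasing', then run patience tails on the negated sequence:
-11 → extends → [-11]
-12 → replaces -11 → [-12]
-13 → replaces -12 → [-13]
-13 → already a tail → [-13]
-14 → replaces -13 → [-14]
-9 → extends → [-14, -9]
-11 → replaces -9 → [-14, -11]
-15 → replaces -14 → [-15, -11]
-31 → replaces -15 → [-31, -11]
-24 → replaces -11 → [-31, -24]
-27 → replaces -24 → [-31, -27]
-16 → extends → [-31, -27, -16]
-27 → already a tail → [-31, -27, -16]
Three tails, so the longest strictly decreasing subsequence of the original has length 3.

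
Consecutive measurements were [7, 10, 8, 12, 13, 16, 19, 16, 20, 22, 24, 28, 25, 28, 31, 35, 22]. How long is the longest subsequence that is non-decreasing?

Track the smallest tail for each achievable length (allowing ties):
7 → extends → [7]
10 → extends → [7, 10]
8 → replaces 10 → [7, 8]
12 → extends → [7, 8, 12]
13 → extends → [7, 8, 12, 13]
16 → extends → [7, 8, 12, 13, 16]
19 → extends → [7, 8, 12, 13, 16, 19]
16 → replaces 19 → [7, 8, 12, 13, 16, 16]
20 → extends → [7, 8, 12, 13, 16, 16, 20]
22 → extends → [7, 8, 12, 13, 16, 16, 20, 22]
24 → extends → [7, 8, 12, 13, 16, 16, 20, 22, 24]
28 → extends → [7, 8, 12, 13, 16, 16, 20, 22, 24, 28]
25 → replaces 28 → [7, 8, 12, 13, 16, 16, 20, 22, 24, 25]
28 → extends → [7, 8, 12, 13, 16, 16, 20, 22, 24, 25, 28]
31 → extends → [7, 8, 12, 13, 16, 16, 20, 22, 24, 25, 28, 31]
35 → extends → [7, 8, 12, 13, 16, 16, 20, 22, 24, 25, 28, 31, 35]
22 → replaces 24 → [7, 8, 12, 13, 16, 16, 20, 22, 22, 25, 28, 31, 35]
Thirteen tails, so the longest non-decreasing subsequence has length 13 (e.g. 7, 10, 12, 13, 16, 19, 20, 22, 24, 28, 28, 31, 35).

13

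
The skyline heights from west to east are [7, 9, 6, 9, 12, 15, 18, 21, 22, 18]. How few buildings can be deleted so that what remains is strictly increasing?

Fewest deletions = n − (longest strictly increasing subsequence).
Patience tails:
7 → extends → [7]
9 → extends → [7, 9]
6 → replaces 7 → [6, 9]
9 → already a tail → [6, 9]
12 → extends → [6, 9, 12]
15 → extends → [6, 9, 12, 15]
18 → extends → [6, 9, 12, 15, 18]
21 → extends → [6, 9, 12, 15, 18, 21]
22 → extends → [6, 9, 12, 15, 18, 21, 22]
18 → already a tail → [6, 9, 12, 15, 18, 21, 22]
Longest strictly increasing subsequence has length 7, so deletions = 10 − 7 = 3.

3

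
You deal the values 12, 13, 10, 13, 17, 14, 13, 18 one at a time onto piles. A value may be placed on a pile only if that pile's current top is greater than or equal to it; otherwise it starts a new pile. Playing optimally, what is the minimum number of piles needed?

4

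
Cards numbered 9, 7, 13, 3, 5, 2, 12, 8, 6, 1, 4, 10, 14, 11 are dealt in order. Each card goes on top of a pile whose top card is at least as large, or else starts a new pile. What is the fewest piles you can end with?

5

The minimum number of non-increasing subsequences covering a sequence equals the length of its longest strictly increasing subsequence.
LIS length is 5 (e.g. 3, 5, 8, 10, 14), so 5 piles are needed.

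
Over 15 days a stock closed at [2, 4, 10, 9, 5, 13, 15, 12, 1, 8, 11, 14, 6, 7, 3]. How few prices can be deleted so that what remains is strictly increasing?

9

Fewest deletions = n − (longest strictly increasing subsequence).
Patience tails:
2 → extends → [2]
4 → extends → [2, 4]
10 → extends → [2, 4, 10]
9 → replaces 10 → [2, 4, 9]
5 → replaces 9 → [2, 4, 5]
13 → extends → [2, 4, 5, 13]
15 → extends → [2, 4, 5, 13, 15]
12 → replaces 13 → [2, 4, 5, 12, 15]
1 → replaces 2 → [1, 4, 5, 12, 15]
8 → replaces 12 → [1, 4, 5, 8, 15]
11 → replaces 15 → [1, 4, 5, 8, 11]
14 → extends → [1, 4, 5, 8, 11, 14]
6 → replaces 8 → [1, 4, 5, 6, 11, 14]
7 → replaces 11 → [1, 4, 5, 6, 7, 14]
3 → replaces 4 → [1, 3, 5, 6, 7, 14]
Longest strictly increasing subsequence has length 6, so deletions = 15 − 6 = 9.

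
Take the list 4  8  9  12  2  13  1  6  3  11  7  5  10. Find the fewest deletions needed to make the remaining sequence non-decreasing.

8

Fewest deletions = n − (longest non-decreasing subsequence).
i:      1  2  3  4  5  6  7  8  9 10 11 12 13
a[i]:   4  8  9 12  2 13  1  6  3 11  7  5 10
dp:     1  2  3  4  1  5  1  2  2  4  3  3  4
max dp = 5, so deletions = 13 − 5 = 8.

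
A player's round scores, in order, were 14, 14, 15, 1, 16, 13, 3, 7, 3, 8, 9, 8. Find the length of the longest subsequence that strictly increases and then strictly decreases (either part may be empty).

6

inc[i] = longest strictly increasing subsequence ending at i; dec[i] = longest strictly decreasing subsequence starting at i:
i:      1  2  3  4  5  6  7  8  9 10 11 12
a[i]:  14 14 15  1 16 13  3  7  3  8  9  8
inc:    1  1  2  1  3  2  2  3  2  4  5  4
dec:    4  4  4  1  4  3  1  2  1  1  2  1
Best peak at i=5 (value 16): inc=3, dec=4, length 3+4−1 = 6.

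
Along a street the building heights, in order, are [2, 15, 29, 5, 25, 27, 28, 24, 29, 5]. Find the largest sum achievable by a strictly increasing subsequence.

126

Let S[i] be the best sum of a strictly increasing subsequence ending at i:
i:       1   2   3   4   5   6   7   8   9  10
a[i]:    2  15  29   5  25  27  28  24  29   5
S:       2  17  46   7  42  69  97  41 126   7
Maximum is 126 (e.g. 2 + 15 + 25 + 27 + 28 + 29).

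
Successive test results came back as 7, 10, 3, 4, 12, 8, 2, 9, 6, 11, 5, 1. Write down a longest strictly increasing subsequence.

Patience tails give the LIS length; then backtrack through the dp parents:
7 → extends → [7]
10 → extends → [7, 10]
3 → replaces 7 → [3, 10]
4 → replaces 10 → [3, 4]
12 → extends → [3, 4, 12]
8 → replaces 12 → [3, 4, 8]
2 → replaces 3 → [2, 4, 8]
9 → extends → [2, 4, 8, 9]
6 → replaces 8 → [2, 4, 6, 9]
11 → extends → [2, 4, 6, 9, 11]
5 → replaces 6 → [2, 4, 5, 9, 11]
1 → replaces 2 → [1, 4, 5, 9, 11]
Length 5; one witness is 3, 4, 8, 9, 11.

3, 4, 8, 9, 11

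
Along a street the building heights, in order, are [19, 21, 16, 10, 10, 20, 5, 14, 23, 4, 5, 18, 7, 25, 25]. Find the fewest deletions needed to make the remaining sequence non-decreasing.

Fewest deletions = n − (longest non-decreasing subsequence).
Patience tails:
19 → extends → [19]
21 → extends → [19, 21]
16 → replaces 19 → [16, 21]
10 → replaces 16 → [10, 21]
10 → replaces 21 → [10, 10]
20 → extends → [10, 10, 20]
5 → replaces 10 → [5, 10, 20]
14 → replaces 20 → [5, 10, 14]
23 → extends → [5, 10, 14, 23]
4 → replaces 5 → [4, 10, 14, 23]
5 → replaces 10 → [4, 5, 14, 23]
18 → replaces 23 → [4, 5, 14, 18]
7 → replaces 14 → [4, 5, 7, 18]
25 → extends → [4, 5, 7, 18, 25]
25 → extends → [4, 5, 7, 18, 25, 25]
Longest non-decreasing subsequence has length 6, so deletions = 15 − 6 = 9.

9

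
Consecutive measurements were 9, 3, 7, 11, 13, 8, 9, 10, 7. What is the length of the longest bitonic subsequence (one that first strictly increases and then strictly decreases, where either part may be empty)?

inc[i] = longest strictly increasing subsequence ending at i; dec[i] = longest strictly decreasing subsequence starting at i:
i:      1  2  3  4  5  6  7  8  9
a[i]:   9  3  7 11 13  8  9 10  7
inc:    1  1  2  3  4  3  4  5  2
dec:    3  1  1  3  3  2  2  2  1
Best peak at i=5 (value 13): inc=4, dec=3, length 4+3−1 = 6.

6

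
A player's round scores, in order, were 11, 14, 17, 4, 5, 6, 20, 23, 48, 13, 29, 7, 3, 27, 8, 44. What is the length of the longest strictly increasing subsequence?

7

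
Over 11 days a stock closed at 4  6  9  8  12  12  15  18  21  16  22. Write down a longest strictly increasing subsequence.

Patience tails give the LIS length; then backtrack through the dp parents:
4 → extends → [4]
6 → extends → [4, 6]
9 → extends → [4, 6, 9]
8 → replaces 9 → [4, 6, 8]
12 → extends → [4, 6, 8, 12]
12 → already a tail → [4, 6, 8, 12]
15 → extends → [4, 6, 8, 12, 15]
18 → extends → [4, 6, 8, 12, 15, 18]
21 → extends → [4, 6, 8, 12, 15, 18, 21]
16 → replaces 18 → [4, 6, 8, 12, 15, 16, 21]
22 → extends → [4, 6, 8, 12, 15, 16, 21, 22]
Length 8; one witness is 4, 6, 9, 12, 15, 18, 21, 22.

4, 6, 9, 12, 15, 18, 21, 22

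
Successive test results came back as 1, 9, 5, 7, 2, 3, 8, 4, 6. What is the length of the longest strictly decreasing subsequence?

3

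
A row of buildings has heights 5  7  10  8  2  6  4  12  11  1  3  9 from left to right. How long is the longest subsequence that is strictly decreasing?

Negate each value so 'decreasing' becomes 'increasing', then run patience tails on the negated sequence:
-5 → extends → [-5]
-7 → replaces -5 → [-7]
-10 → replaces -7 → [-10]
-8 → extends → [-10, -8]
-2 → extends → [-10, -8, -2]
-6 → replaces -2 → [-10, -8, -6]
-4 → extends → [-10, -8, -6, -4]
-12 → replaces -10 → [-12, -8, -6, -4]
-11 → replaces -8 → [-12, -11, -6, -4]
-1 → extends → [-12, -11, -6, -4, -1]
-3 → replaces -1 → [-12, -11, -6, -4, -3]
-9 → replaces -6 → [-12, -11, -9, -4, -3]
Five tails, so the longest strictly decreasing subsequence of the original has length 5.

5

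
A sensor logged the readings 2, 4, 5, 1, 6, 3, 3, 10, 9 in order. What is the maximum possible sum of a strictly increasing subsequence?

Let S[i] be the best sum of a strictly increasing subsequence ending at i:
i:      1  2  3  4  5  6  7  8  9
a[i]:   2  4  5  1  6  3  3 10  9
S:      2  6 11  1 17  5  5 27 26
Maximum is 27 (e.g. 2 + 4 + 5 + 6 + 10).

27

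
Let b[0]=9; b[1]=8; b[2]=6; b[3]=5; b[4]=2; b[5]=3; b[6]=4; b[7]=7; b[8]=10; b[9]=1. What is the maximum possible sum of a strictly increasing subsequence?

26

Let S[i] be the best sum of a strictly increasing subsequence ending at i:
i:      0  1  2  3  4  5  6  7  8  9
b[i]:   9  8  6  5  2  3  4  7 10  1
S:      9  8  6  5  2  5  9 16 26  1
Maximum is 26 (e.g. 2 + 3 + 4 + 7 + 10).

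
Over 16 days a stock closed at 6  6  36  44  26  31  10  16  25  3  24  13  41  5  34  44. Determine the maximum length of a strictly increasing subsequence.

Let dp[i] be the length of the longest such subsequence ending at index i:
i:      1  2  3  4  5  6  7  8  9 10 11 12 13 14 15 16
a[i]:   6  6 36 44 26 31 10 16 25  3 24 13 41  5 34 44
dp:     1  1  2  3  2  3  2  3  4  1  4  3  5  2  5  6
Maximum dp value is 6.

6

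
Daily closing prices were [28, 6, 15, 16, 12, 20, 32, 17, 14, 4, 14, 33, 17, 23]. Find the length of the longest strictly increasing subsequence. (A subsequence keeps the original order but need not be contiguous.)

Track the smallest tail for each achievable length (strict):
28 → extends → [28]
6 → replaces 28 → [6]
15 → extends → [6, 15]
16 → extends → [6, 15, 16]
12 → replaces 15 → [6, 12, 16]
20 → extends → [6, 12, 16, 20]
32 → extends → [6, 12, 16, 20, 32]
17 → replaces 20 → [6, 12, 16, 17, 32]
14 → replaces 16 → [6, 12, 14, 17, 32]
4 → replaces 6 → [4, 12, 14, 17, 32]
14 → already a tail → [4, 12, 14, 17, 32]
33 → extends → [4, 12, 14, 17, 32, 33]
17 → already a tail → [4, 12, 14, 17, 32, 33]
23 → replaces 32 → [4, 12, 14, 17, 23, 33]
Six tails, so the longest strictly increasing subsequence has length 6 (e.g. 6, 15, 16, 20, 32, 33).

6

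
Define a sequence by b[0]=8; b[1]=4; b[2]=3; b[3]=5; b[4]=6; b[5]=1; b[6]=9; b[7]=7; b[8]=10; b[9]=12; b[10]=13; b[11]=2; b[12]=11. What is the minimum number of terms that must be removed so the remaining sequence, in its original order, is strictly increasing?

Fewest deletions = n − (longest strictly increasing subsequence).
Patience tails:
8 → extends → [8]
4 → replaces 8 → [4]
3 → replaces 4 → [3]
5 → extends → [3, 5]
6 → extends → [3, 5, 6]
1 → replaces 3 → [1, 5, 6]
9 → extends → [1, 5, 6, 9]
7 → replaces 9 → [1, 5, 6, 7]
10 → extends → [1, 5, 6, 7, 10]
12 → extends → [1, 5, 6, 7, 10, 12]
13 → extends → [1, 5, 6, 7, 10, 12, 13]
2 → replaces 5 → [1, 2, 6, 7, 10, 12, 13]
11 → replaces 12 → [1, 2, 6, 7, 10, 11, 13]
Longest strictly increasing subsequence has length 7, so deletions = 13 − 7 = 6.

6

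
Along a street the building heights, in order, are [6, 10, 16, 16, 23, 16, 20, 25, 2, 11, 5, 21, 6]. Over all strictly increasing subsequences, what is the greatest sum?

Let S[i] be the best sum of a strictly increasing subsequence ending at i:
i:      1  2  3  4  5  6  7  8  9 10 11 12 13
a[i]:   6 10 16 16 23 16 20 25  2 11  5 21  6
S:      6 16 32 32 55 32 52 80  2 27  7 73 13
Maximum is 80 (e.g. 6 + 10 + 16 + 23 + 25).

80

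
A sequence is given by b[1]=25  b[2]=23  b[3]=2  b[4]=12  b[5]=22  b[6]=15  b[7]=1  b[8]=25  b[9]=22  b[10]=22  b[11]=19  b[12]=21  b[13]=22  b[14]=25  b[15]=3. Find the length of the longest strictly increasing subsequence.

7

Track the smallest tail for each achievable length (strict):
25 → extends → [25]
23 → replaces 25 → [23]
2 → replaces 23 → [2]
12 → extends → [2, 12]
22 → extends → [2, 12, 22]
15 → replaces 22 → [2, 12, 15]
1 → replaces 2 → [1, 12, 15]
25 → extends → [1, 12, 15, 25]
22 → replaces 25 → [1, 12, 15, 22]
22 → already a tail → [1, 12, 15, 22]
19 → replaces 22 → [1, 12, 15, 19]
21 → extends → [1, 12, 15, 19, 21]
22 → extends → [1, 12, 15, 19, 21, 22]
25 → extends → [1, 12, 15, 19, 21, 22, 25]
3 → replaces 12 → [1, 3, 15, 19, 21, 22, 25]
Seven tails, so the longest strictly increasing subsequence has length 7 (e.g. 2, 12, 15, 19, 21, 22, 25).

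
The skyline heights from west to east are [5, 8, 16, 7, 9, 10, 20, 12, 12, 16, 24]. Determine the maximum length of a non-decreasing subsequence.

8

Track the smallest tail for each achievable length (allowing ties):
5 → extends → [5]
8 → extends → [5, 8]
16 → extends → [5, 8, 16]
7 → replaces 8 → [5, 7, 16]
9 → replaces 16 → [5, 7, 9]
10 → extends → [5, 7, 9, 10]
20 → extends → [5, 7, 9, 10, 20]
12 → replaces 20 → [5, 7, 9, 10, 12]
12 → extends → [5, 7, 9, 10, 12, 12]
16 → extends → [5, 7, 9, 10, 12, 12, 16]
24 → extends → [5, 7, 9, 10, 12, 12, 16, 24]
Eight tails, so the longest non-decreasing subsequence has length 8 (e.g. 5, 8, 9, 10, 12, 12, 16, 24).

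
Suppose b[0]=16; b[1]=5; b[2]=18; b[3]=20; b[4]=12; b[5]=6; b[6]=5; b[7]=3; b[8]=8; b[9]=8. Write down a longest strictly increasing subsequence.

16, 18, 20

Patience tails give the LIS length; then backtrack through the dp parents:
16 → extends → [16]
5 → replaces 16 → [5]
18 → extends → [5, 18]
20 → extends → [5, 18, 20]
12 → replaces 18 → [5, 12, 20]
6 → replaces 12 → [5, 6, 20]
5 → already a tail → [5, 6, 20]
3 → replaces 5 → [3, 6, 20]
8 → replaces 20 → [3, 6, 8]
8 → already a tail → [3, 6, 8]
Length 3; one witness is 16, 18, 20.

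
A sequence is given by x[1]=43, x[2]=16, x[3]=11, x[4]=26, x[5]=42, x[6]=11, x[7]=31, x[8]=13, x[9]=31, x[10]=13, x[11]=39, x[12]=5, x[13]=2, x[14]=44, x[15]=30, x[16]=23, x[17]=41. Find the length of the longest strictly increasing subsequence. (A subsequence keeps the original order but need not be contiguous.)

Let dp[i] be the length of the longest such subsequence ending at index i:
i:      1  2  3  4  5  6  7  8  9 10 11 12 13 14 15 16 17
x[i]:  43 16 11 26 42 11 31 13 31 13 39  5  2 44 30 23 41
dp:     1  1  1  2  3  1  3  2  3  2  4  1  1  5  3  3  5
Maximum dp value is 5.

5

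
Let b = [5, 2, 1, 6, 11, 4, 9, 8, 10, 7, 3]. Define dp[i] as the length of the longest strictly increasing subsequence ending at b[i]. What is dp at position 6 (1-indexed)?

dp[i] = 1 + max{dp[j] : j<i, b[j]<b[i]} (or 1 if no such j):
i:      1  2  3  4  5  6  7  8  9 10 11
b[i]:   5  2  1  6 11  4  9  8 10  7  3
dp:     1  1  1  2  3  2  3  3  4  3  2
At index 6 the value is 2.

2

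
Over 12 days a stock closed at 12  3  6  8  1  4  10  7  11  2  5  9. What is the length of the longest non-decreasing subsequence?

5

Track the smallest tail for each achievable length (allowing ties):
12 → extends → [12]
3 → replaces 12 → [3]
6 → extends → [3, 6]
8 → extends → [3, 6, 8]
1 → replaces 3 → [1, 6, 8]
4 → replaces 6 → [1, 4, 8]
10 → extends → [1, 4, 8, 10]
7 → replaces 8 → [1, 4, 7, 10]
11 → extends → [1, 4, 7, 10, 11]
2 → replaces 4 → [1, 2, 7, 10, 11]
5 → replaces 7 → [1, 2, 5, 10, 11]
9 → replaces 10 → [1, 2, 5, 9, 11]
Five tails, so the longest non-decreasing subsequence has length 5 (e.g. 3, 6, 8, 10, 11).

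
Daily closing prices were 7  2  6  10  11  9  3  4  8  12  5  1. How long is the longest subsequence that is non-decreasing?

5

Let dp[i] be the length of the longest such subsequence ending at index i:
i:      1  2  3  4  5  6  7  8  9 10 11 12
a[i]:   7  2  6 10 11  9  3  4  8 12  5  1
dp:     1  1  2  3  4  3  2  3  4  5  4  1
Maximum dp value is 5.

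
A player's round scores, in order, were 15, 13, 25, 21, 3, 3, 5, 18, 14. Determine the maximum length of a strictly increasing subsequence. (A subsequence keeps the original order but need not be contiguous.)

3

Track the smallest tail for each achievable length (strict):
15 → extends → [15]
13 → replaces 15 → [13]
25 → extends → [13, 25]
21 → replaces 25 → [13, 21]
3 → replaces 13 → [3, 21]
3 → already a tail → [3, 21]
5 → replaces 21 → [3, 5]
18 → extends → [3, 5, 18]
14 → replaces 18 → [3, 5, 14]
Three tails, so the longest strictly increasing subsequence has length 3 (e.g. 3, 5, 18).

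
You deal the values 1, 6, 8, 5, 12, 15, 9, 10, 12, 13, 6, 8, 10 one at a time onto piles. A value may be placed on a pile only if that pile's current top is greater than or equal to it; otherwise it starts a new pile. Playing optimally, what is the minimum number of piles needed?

Place each on the leftmost legal pile:
1 → new pile 1 (tops now [1])
6 → new pile 2 (tops now [1, 6])
8 → new pile 3 (tops now [1, 6, 8])
5 → pile 2 (tops now [1, 5, 8])
12 → new pile 4 (tops now [1, 5, 8, 12])
15 → new pile 5 (tops now [1, 5, 8, 12, 15])
9 → pile 4 (tops now [1, 5, 8, 9, 15])
10 → pile 5 (tops now [1, 5, 8, 9, 10])
12 → new pile 6 (tops now [1, 5, 8, 9, 10, 12])
13 → new pile 7 (tops now [1, 5, 8, 9, 10, 12, 13])
6 → pile 3 (tops now [1, 5, 6, 9, 10, 12, 13])
8 → pile 4 (tops now [1, 5, 6, 8, 10, 12, 13])
10 → pile 5 (tops now [1, 5, 6, 8, 10, 12, 13])
Seven piles.

7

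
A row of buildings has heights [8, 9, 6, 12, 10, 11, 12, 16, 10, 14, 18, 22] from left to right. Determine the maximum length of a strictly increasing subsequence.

Track the smallest tail for each achievable length (strict):
8 → extends → [8]
9 → extends → [8, 9]
6 → replaces 8 → [6, 9]
12 → extends → [6, 9, 12]
10 → replaces 12 → [6, 9, 10]
11 → extends → [6, 9, 10, 11]
12 → extends → [6, 9, 10, 11, 12]
16 → extends → [6, 9, 10, 11, 12, 16]
10 → already a tail → [6, 9, 10, 11, 12, 16]
14 → replaces 16 → [6, 9, 10, 11, 12, 14]
18 → extends → [6, 9, 10, 11, 12, 14, 18]
22 → extends → [6, 9, 10, 11, 12, 14, 18, 22]
Eight tails, so the longest strictly increasing subsequence has length 8 (e.g. 8, 9, 10, 11, 12, 16, 18, 22).

8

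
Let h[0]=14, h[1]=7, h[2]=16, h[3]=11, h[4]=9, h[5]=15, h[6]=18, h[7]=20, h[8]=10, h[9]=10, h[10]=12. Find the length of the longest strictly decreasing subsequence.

3

Negate each value so 'decreasing' becomes 'increasing', then run patience tails on the negated sequence:
-14 → extends → [-14]
-7 → extends → [-14, -7]
-16 → replaces -14 → [-16, -7]
-11 → replaces -7 → [-16, -11]
-9 → extends → [-16, -11, -9]
-15 → replaces -11 → [-16, -15, -9]
-18 → replaces -16 → [-18, -15, -9]
-20 → replaces -18 → [-20, -15, -9]
-10 → replaces -9 → [-20, -15, -10]
-10 → already a tail → [-20, -15, -10]
-12 → replaces -10 → [-20, -15, -12]
Three tails, so the longest strictly decreasing subsequence of the original has length 3.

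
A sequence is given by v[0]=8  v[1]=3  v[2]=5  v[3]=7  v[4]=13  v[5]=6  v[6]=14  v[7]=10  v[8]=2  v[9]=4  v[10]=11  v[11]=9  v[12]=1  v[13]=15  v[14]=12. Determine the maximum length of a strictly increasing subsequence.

Let dp[i] be the length of the longest such subsequence ending at index i:
i:      0  1  2  3  4  5  6  7  8  9 10 11 12 13 14
v[i]:   8  3  5  7 13  6 14 10  2  4 11  9  1 15 12
dp:     1  1  2  3  4  3  5  4  1  2  5  4  1  6  6
Maximum dp value is 6.

6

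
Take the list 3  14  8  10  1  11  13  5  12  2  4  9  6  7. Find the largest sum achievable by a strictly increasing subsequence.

Let S[i] be the best sum of a strictly increasing subsequence ending at i:
i:      1  2  3  4  5  6  7  8  9 10 11 12 13 14
a[i]:   3 14  8 10  1 11 13  5 12  2  4  9  6  7
S:      3 17 11 21  1 32 45  8 44  3  7 20 14 21
Maximum is 45 (e.g. 3 + 8 + 10 + 11 + 13).

45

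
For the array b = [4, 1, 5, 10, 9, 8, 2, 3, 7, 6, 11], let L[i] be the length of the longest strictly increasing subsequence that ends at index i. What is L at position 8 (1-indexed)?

dp[i] = 1 + max{dp[j] : j<i, b[j]<b[i]} (or 1 if no such j):
i:      1  2  3  4  5  6  7  8  9 10 11
b[i]:   4  1  5 10  9  8  2  3  7  6 11
dp:     1  1  2  3  3  3  2  3  4  4  5
At index 8 the value is 3.

3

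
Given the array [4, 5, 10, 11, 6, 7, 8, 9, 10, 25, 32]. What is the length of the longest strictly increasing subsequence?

Let dp[i] be the length of the longest such subsequence ending at index i:
i:      1  2  3  4  5  6  7  8  9 10 11
a[i]:   4  5 10 11  6  7  8  9 10 25 32
dp:     1  2  3  4  3  4  5  6  7  8  9
Maximum dp value is 9.

9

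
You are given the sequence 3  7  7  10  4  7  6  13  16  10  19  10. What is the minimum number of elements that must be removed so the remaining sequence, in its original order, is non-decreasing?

5

Fewest deletions = n − (longest non-decreasing subsequence).
i:      1  2  3  4  5  6  7  8  9 10 11 12
a[i]:   3  7  7 10  4  7  6 13 16 10 19 10
dp:     1  2  3  4  2  4  3  5  6  5  7  6
max dp = 7, so deletions = 12 − 7 = 5.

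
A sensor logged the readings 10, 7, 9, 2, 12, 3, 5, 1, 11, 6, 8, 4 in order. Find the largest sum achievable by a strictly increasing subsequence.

Let S[i] be the best sum of a strictly increasing subsequence ending at i:
i:      1  2  3  4  5  6  7  8  9 10 11 12
a[i]:  10  7  9  2 12  3  5  1 11  6  8  4
S:     10  7 16  2 28  5 10  1 27 16 24  9
Maximum is 28 (e.g. 7 + 9 + 12).

28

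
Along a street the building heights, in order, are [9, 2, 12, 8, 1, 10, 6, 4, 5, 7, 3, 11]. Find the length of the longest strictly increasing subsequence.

5

Track the smallest tail for each achievable length (strict):
9 → extends → [9]
2 → replaces 9 → [2]
12 → extends → [2, 12]
8 → replaces 12 → [2, 8]
1 → replaces 2 → [1, 8]
10 → extends → [1, 8, 10]
6 → replaces 8 → [1, 6, 10]
4 → replaces 6 → [1, 4, 10]
5 → replaces 10 → [1, 4, 5]
7 → extends → [1, 4, 5, 7]
3 → replaces 4 → [1, 3, 5, 7]
11 → extends → [1, 3, 5, 7, 11]
Five tails, so the longest strictly increasing subsequence has length 5 (e.g. 2, 4, 5, 7, 11).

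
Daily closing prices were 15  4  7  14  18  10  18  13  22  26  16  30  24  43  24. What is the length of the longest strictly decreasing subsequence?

Negate each value so 'decreasing' becomes 'increasing', then run patience tails on the negated sequence:
-15 → extends → [-15]
-4 → extends → [-15, -4]
-7 → replaces -4 → [-15, -7]
-14 → replaces -7 → [-15, -14]
-18 → replaces -15 → [-18, -14]
-10 → extends → [-18, -14, -10]
-18 → already a tail → [-18, -14, -10]
-13 → replaces -10 → [-18, -14, -13]
-22 → replaces -18 → [-22, -14, -13]
-26 → replaces -22 → [-26, -14, -13]
-16 → replaces -14 → [-26, -16, -13]
-30 → replaces -26 → [-30, -16, -13]
-24 → replaces -16 → [-30, -24, -13]
-43 → replaces -30 → [-43, -24, -13]
-24 → already a tail → [-43, -24, -13]
Three tails, so the longest strictly decreasing subsequence of the original has length 3.

3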